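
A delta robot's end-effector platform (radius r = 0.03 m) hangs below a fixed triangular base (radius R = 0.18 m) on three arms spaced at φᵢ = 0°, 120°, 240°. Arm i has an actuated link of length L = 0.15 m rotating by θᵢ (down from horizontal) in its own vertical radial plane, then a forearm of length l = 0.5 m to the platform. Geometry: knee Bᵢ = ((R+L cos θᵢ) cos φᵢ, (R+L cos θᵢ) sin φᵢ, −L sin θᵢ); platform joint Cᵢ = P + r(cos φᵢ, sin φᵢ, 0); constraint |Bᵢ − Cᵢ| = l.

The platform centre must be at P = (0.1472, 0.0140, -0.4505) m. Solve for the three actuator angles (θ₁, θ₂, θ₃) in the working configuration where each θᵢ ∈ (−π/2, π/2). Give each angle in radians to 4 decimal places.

θ₁ = -0.1749, θ₂ = 0.6980, θ₃ = 0.7852

φ1=0.0° → target in arm frame (0.1472, 0.0140)
  A=0.0028, B=-0.4505, C=(l²−L²−A²−y'²−z²)/(2L)=0.0812
  γ=atan2(-0.4505,0.0028)=-1.5646;  ψ=arccos(0.1801)=1.3897;  θ1=γ+ψ≈-0.1749
arm 2 (φ=120.0°): x'=-0.0615, y'=-0.1345
  A=0.2115, B=-0.4505, C=(l²−L²−A²−y'²−z²)/(2L)=-0.1275
  γ=atan2(-0.4505,0.2115)=-1.1319;  ψ=arccos(-0.2562)=1.8299;  θ2=γ+ψ≈0.6980
φ3=240.0° → target in arm frame (-0.0857, 0.1205)
  A cos θ + B sin θ = C:  0.2357·cos θ + -0.4505·sin θ = -0.1518
  θ3 = atan2(B,A) + arccos(C/0.5084) = 0.7852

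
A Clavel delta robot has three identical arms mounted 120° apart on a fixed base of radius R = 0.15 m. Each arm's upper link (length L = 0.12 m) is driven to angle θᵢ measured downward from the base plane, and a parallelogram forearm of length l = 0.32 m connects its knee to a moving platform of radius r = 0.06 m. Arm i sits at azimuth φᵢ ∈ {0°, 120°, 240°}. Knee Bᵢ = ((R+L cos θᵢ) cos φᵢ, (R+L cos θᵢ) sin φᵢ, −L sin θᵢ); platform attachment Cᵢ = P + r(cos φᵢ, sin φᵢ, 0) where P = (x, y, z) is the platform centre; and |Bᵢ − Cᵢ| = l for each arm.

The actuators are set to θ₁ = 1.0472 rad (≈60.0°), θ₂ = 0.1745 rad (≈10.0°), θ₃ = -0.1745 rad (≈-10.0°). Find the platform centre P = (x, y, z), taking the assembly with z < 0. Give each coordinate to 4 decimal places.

(-0.1273, -0.0301, -0.2608)

arm 1 at φ=0.0°: (R−r)+L cos θ1 = 0.1500;  O1 = (0.1500, 0.0000, -0.1039)
O2 = (0.2082·cos120.0°, 0.2082·sin120.0°, -0.0208) = (-0.1041, 0.1803, -0.0208)
arm 3 at φ=240.0°: (R−r)+L cos θ3 = 0.2082;  O3 = (-0.1041, -0.1803, 0.0208)
subtract pairs → two planes through P
linear system: -0.5082x+0.3606y = 0.0105−0.1662z; -0.5082x+-0.3606y = 0.0105−0.2495z
det = 0.3665;  x = -0.0206+0.4090z,  y = 0.0000+0.1156z
sphere 1 gives Az²+Bz+C=0 with A=1.1806, B=0.0683, C=-0.0625;  B²−4AC=0.2998;  roots -0.2608, 0.2030;  negative root z = -0.2608
x = -0.1273, y = -0.0301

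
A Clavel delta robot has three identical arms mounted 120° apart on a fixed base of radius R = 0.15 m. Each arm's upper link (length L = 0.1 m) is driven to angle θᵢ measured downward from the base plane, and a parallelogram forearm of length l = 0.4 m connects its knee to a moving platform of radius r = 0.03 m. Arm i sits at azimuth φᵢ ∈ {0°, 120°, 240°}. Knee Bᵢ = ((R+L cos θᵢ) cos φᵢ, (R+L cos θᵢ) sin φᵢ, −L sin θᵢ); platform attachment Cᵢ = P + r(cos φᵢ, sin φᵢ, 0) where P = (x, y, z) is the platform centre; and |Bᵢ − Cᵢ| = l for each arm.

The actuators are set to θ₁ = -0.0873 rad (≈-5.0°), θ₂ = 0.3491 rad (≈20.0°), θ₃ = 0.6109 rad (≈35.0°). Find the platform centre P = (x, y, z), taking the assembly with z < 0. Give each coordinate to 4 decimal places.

φ1=0.0°: virtual centre (0.2196, 0.0000, 0.0087), radius l
φ2=120.0°: virtual centre (-0.1070, 0.1853, -0.0342), radius l
φ3=240.0°: virtual centre (-0.1010, -0.1749, -0.0574), radius l
subtract pairs → two planes through P
plane₁₂: -0.6532x+0.3706y+-0.0858z = -0.0014
det = 0.4661;  x = 0.0044+-0.1695z,  y = 0.0041+-0.0671z
sphere 1 gives Az²+Bz+C=0 with A=1.0332, B=0.0550, C=-0.1136;  B²−4AC=0.4725;  roots -0.3592, 0.3060;  negative root z = -0.3592
x = 0.0653, y = 0.0282

(0.0653, 0.0282, -0.3592)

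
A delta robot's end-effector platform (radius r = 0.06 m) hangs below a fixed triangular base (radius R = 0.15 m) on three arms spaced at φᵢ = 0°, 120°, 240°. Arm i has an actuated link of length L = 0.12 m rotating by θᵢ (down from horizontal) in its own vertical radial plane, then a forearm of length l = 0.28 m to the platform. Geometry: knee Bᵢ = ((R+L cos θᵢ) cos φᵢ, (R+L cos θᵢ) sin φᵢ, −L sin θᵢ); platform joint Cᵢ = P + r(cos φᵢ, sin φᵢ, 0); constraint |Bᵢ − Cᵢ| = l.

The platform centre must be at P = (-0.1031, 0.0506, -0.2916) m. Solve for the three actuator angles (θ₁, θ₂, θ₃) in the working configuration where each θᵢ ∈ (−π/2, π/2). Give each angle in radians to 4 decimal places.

θ₁ = 1.3964, θ₂ = 0.3492, θ₃ = 0.8728

rotate P by −φ1: (-0.1031, 0.0506, -0.2916)
  A=0.1931, B=-0.2916, C=(l²−L²−A²−y'²−z²)/(2L)=-0.2537
  √(A²+B²)=0.3497;  θ1 = -0.9859+2.3822 ≈ 1.3964
φ2=120.0° → target in arm frame (0.0954, 0.0640)
  A cos θ + B sin θ = C:  -0.0054·cos θ + -0.2916·sin θ = -0.1048
  √(A²+B²)=0.2916;  θ2 = -1.5892+1.9384 ≈ 0.3492
arm 3 (φ=240.0°): x'=0.0077, y'=-0.1146
  A=0.0823, B=-0.2916, C=(l²−L²−A²−y'²−z²)/(2L)=-0.1705
  √(A²+B²)=0.3030;  θ3 = -1.2958+2.1686 ≈ 0.8728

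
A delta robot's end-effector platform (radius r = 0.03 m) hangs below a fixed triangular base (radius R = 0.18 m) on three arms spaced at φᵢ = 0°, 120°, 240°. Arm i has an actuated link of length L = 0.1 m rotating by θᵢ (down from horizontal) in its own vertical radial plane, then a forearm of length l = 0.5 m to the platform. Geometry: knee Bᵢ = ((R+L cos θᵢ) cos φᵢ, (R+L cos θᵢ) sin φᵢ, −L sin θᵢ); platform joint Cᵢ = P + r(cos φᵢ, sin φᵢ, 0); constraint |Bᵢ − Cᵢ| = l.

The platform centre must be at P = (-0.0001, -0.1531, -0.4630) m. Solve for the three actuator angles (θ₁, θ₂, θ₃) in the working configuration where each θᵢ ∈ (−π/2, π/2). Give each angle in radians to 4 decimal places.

θ₁ = 0.5240, θ₂ = 1.1348, θ₃ = -0.1744

rotate P by −φ1: (-0.0001, -0.1531, -0.4630)
  A cos θ + B sin θ = C:  0.1501·cos θ + -0.4630·sin θ = -0.1017
  √(A²+B²)=0.4867;  θ1 = -1.2573+1.7813 ≈ 0.5240
arm 2 (φ=120.0°): x'=-0.1325, y'=0.0766
  A cos θ + B sin θ = C:  0.2825·cos θ + -0.4630·sin θ = -0.3004
  θ2 = atan2(B,A) + arccos(C/0.5424) = 1.1348
rotate P by −φ3: (0.1326, 0.0765, -0.4630)
  A=0.0174, B=-0.4630, C=(l²−L²−A²−y'²−z²)/(2L)=0.0974
  θ3 = atan2(B,A) + arccos(C/0.4633) = -0.1744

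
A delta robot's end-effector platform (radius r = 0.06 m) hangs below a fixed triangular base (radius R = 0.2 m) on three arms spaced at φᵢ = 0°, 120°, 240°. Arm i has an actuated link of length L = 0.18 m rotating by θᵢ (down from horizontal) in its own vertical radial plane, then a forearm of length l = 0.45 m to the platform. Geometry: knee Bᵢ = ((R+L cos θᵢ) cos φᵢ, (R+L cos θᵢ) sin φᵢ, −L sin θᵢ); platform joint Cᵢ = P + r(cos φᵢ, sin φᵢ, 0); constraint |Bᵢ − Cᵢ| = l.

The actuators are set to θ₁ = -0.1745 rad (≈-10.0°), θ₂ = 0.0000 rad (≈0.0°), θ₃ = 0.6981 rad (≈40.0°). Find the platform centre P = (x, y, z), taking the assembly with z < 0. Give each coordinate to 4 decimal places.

arm 1 at φ=0.0°: (R−r)+L cos θ1 = 0.3173;  O1 = (0.3173, 0.0000, 0.0313)
φ2=120.0°: virtual centre (-0.1600, 0.2771, 0.0000), radius l
arm 3 at φ=240.0°: (R−r)+L cos θ3 = 0.2779;  O3 = (-0.1389, -0.2407, -0.1157)
eliminate P² terms by subtracting sphere 1 from 2 and 3
linear system: -0.9545x+0.5543y = 0.0008−-0.0625z; -0.9124x+-0.4813y = -0.0110−-0.2939z
Cramer: x(z) = 0.0059-0.1999z;  y(z) = 0.0116-0.2316z
sphere 1 gives Az²+Bz+C=0 with A=1.0936, B=0.0566, C=-0.1045;  B²−4AC=0.4602;  roots -0.3360, 0.2843;  negative root z = -0.3360
x = 0.0731, y = 0.0894

(0.0731, 0.0894, -0.3360)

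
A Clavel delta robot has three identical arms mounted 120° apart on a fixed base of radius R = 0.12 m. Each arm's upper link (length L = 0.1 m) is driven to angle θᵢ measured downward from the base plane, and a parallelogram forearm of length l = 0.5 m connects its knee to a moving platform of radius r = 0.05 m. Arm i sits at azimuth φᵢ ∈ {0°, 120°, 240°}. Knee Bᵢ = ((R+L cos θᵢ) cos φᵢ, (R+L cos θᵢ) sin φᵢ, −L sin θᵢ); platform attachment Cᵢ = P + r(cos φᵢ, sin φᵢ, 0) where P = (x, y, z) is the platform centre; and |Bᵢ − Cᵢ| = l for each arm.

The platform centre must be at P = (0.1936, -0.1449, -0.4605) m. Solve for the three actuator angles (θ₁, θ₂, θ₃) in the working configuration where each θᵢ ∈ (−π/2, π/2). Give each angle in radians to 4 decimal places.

θ₁ = -0.1747, θ₂ = 1.2218, θ₃ = 0.4362

φ1=0.0° → target in arm frame (0.1936, -0.1449)
  e−x'=-0.1236;  (l²−L²−(e−x')²−y'²−z²)/2L = -0.0417
  θ1 = atan2(B,A) + arccos(C/0.4768) = -0.1747
φ2=120.0° → target in arm frame (-0.2223, -0.0952)
  e−x'=0.2923;  (l²−L²−(e−x')²−y'²−z²)/2L = -0.3328
  √(A²+B²)=0.5454;  θ2 = -1.0052+2.2270 ≈ 1.2218
arm 3 (φ=240.0°): x'=0.0287, y'=0.2401
  A cos θ + B sin θ = C:  0.0413·cos θ + -0.4605·sin θ = -0.1571
  γ=atan2(-0.4605,0.0413)=-1.4813;  ψ=arccos(-0.3398)=1.9175;  θ3=γ+ψ≈0.4362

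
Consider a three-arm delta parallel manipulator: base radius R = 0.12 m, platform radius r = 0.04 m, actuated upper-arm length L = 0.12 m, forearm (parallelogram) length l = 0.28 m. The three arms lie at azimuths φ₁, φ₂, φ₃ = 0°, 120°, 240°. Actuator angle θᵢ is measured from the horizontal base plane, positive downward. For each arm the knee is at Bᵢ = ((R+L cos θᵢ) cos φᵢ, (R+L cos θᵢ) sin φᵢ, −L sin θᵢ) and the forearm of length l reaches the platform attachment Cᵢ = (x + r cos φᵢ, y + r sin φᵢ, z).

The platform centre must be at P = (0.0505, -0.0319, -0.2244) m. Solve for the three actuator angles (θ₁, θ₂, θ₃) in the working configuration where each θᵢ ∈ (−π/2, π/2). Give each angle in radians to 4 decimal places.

θ₁ = -0.0875, θ₂ = 0.6111, θ₃ = 0.2618

rotate P by −φ1: (0.0505, -0.0319, -0.2244)
  e−x'=0.0295;  (l²−L²−(e−x')²−y'²−z²)/2L = 0.0490
  γ=atan2(-0.2244,0.0295)=-1.4401;  ψ=arccos(0.2164)=1.3526;  θ1=γ+ψ≈-0.0875
arm 2 (φ=120.0°): x'=-0.0529, y'=-0.0278
  A cos θ + B sin θ = C:  0.1329·cos θ + -0.2244·sin θ = -0.0199
  γ=atan2(-0.2244,0.1329)=-1.0362;  ψ=arccos(-0.0764)=1.6473;  θ2=γ+ψ≈0.6111
rotate P by −φ3: (0.0024, 0.0597, -0.2244)
  A cos θ + B sin θ = C:  0.0776·cos θ + -0.2244·sin θ = 0.0169
  γ=atan2(-0.2244,0.0776)=-1.2378;  ψ=arccos(0.0712)=1.4995;  θ3=γ+ψ≈0.2618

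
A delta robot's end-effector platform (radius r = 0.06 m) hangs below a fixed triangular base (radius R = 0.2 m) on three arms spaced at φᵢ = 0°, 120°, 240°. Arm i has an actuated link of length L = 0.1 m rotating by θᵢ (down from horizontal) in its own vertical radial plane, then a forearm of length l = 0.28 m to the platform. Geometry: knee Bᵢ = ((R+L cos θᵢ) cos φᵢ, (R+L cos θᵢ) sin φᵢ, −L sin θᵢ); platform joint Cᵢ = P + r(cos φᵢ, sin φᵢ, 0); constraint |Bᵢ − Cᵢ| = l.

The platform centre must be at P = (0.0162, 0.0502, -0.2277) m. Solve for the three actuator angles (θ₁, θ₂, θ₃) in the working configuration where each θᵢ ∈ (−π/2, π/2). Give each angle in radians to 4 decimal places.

θ₁ = 0.5230, θ₂ = 0.3493, θ₃ = 1.0470

φ1=0.0° → target in arm frame (0.0162, 0.0502)
  e−x'=0.1238;  (l²−L²−(e−x')²−y'²−z²)/2L = -0.0065
  γ=atan2(-0.2277,0.1238)=-1.0728;  ψ=arccos(-0.0250)=1.5958;  θ1=γ+ψ≈0.5230
arm 2 (φ=120.0°): x'=0.0354, y'=-0.0391
  A=0.1046, B=-0.2277, C=(l²−L²−A²−y'²−z²)/(2L)=0.0204
  θ2 = atan2(B,A) + arccos(C/0.2506) = 0.3493
φ3=240.0° → target in arm frame (-0.0516, -0.0111)
  e−x'=0.1916;  (l²−L²−(e−x')²−y'²−z²)/2L = -0.1014
  √(A²+B²)=0.2976;  θ3 = -0.8713+1.9184 ≈ 1.0470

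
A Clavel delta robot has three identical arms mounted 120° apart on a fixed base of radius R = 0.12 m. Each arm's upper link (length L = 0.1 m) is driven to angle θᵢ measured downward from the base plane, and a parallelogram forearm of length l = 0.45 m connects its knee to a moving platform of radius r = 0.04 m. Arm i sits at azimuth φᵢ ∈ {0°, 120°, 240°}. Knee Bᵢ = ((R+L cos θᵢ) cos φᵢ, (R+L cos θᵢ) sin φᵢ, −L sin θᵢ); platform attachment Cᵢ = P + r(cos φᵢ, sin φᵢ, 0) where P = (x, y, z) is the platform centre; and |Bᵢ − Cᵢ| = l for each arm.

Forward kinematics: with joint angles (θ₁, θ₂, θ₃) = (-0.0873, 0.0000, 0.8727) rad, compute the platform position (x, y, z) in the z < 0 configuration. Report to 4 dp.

(0.0874, 0.1283, -0.4126)

arm 1 at φ=0.0°: ρ1 = 0.1796;  centre 1 = (0.1796, 0.0000, 0.0087)
arm 2 at φ=120.0°: ρ2 = 0.1800;  centre 2 = (-0.0900, 0.1559, 0.0000)
centre 3 = (0.1443·cos240.0°, 0.1443·sin240.0°, -0.0766) = (-0.0721, -0.1249, -0.0766)
|centre ₂|²−|centre ₁|² = 0.0001;  |centre ₃|²−|centre ₁|² = -0.0057
linear system: -0.5392x+0.3118y = 0.0001−-0.0174z; -0.5035x+-0.2499y = -0.0057−-0.1707z
Cramer: x(z) = 0.0060-0.1973z;  y(z) = 0.0106-0.2853z
sphere 1 gives Az²+Bz+C=0 with A=1.1203, B=0.0451, C=-0.1722;  B²−4AC=0.7736;  roots -0.4126, 0.3724;  negative root z = -0.4126
x = 0.0874, y = 0.1283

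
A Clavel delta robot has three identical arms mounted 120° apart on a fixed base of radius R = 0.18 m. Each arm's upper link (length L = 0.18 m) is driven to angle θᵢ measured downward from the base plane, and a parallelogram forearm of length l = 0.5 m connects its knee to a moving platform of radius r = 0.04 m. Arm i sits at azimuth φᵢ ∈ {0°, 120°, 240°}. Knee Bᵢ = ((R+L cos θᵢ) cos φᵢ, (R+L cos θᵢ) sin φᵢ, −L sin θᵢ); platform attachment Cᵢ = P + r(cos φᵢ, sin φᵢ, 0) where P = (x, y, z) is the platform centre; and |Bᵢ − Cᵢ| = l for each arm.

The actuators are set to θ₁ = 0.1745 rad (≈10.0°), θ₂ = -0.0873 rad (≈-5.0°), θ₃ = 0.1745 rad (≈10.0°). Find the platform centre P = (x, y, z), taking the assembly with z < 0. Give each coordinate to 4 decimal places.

(-0.0199, 0.0344, -0.3989)

arm 1 at φ=0.0°: ρ1 = 0.3173;  S1 = (0.3173, 0.0000, -0.0313)
S2 = (0.3193·cos120.0°, 0.3193·sin120.0°, 0.0157) = (-0.1597, 0.2765, 0.0157)
arm 3 at φ=240.0°: ρ3 = 0.3173;  S3 = (-0.1586, -0.2748, -0.0313)
subtract pairs → two planes through P
[-0.9538 0.5531 0.0939]·P = 0.0006;  [-0.9518 -0.5495 0.0000]·P = 0.0000
Cramer: x(z) = -0.0003+0.0491z;  y(z) = 0.0005-0.0851z
sphere 1 gives Az²+Bz+C=0 with A=1.0096, B=0.0312, C=-0.1482;  B²−4AC=0.5994;  roots -0.3989, 0.3679;  negative root z = -0.3989
x = -0.0199, y = 0.0344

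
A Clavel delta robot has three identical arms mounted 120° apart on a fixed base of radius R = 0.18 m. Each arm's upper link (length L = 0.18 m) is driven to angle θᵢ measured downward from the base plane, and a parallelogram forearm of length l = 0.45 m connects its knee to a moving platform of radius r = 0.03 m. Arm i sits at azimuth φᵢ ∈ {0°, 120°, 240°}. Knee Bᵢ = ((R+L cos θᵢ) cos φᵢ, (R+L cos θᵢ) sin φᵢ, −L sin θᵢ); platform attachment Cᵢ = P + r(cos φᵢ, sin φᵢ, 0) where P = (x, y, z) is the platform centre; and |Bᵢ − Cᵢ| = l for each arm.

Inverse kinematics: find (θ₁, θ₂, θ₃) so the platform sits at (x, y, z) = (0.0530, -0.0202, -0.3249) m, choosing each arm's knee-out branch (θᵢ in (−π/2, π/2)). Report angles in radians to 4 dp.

rotate P by −φ1: (0.0530, -0.0202, -0.3249)
  e−x'=0.0970;  (l²−L²−(e−x')²−y'²−z²)/2L = 0.1520
  θ1 = atan2(B,A) + arccos(C/0.3391) = -0.1747
arm 2 (φ=120.0°): x'=-0.0440, y'=-0.0358
  A cos θ + B sin θ = C:  0.1940·cos θ + -0.3249·sin θ = 0.0712
  θ2 = atan2(B,A) + arccos(C/0.3784) = 0.3490
rotate P by −φ3: (-0.0090, 0.0560, -0.3249)
  A cos θ + B sin θ = C:  0.1590·cos θ + -0.3249·sin θ = 0.1003
  γ=atan2(-0.3249,0.1590)=-1.1157;  ψ=arccos(0.2774)=1.2897;  θ3=γ+ψ≈0.1741

θ₁ = -0.1747, θ₂ = 0.3490, θ₃ = 0.1741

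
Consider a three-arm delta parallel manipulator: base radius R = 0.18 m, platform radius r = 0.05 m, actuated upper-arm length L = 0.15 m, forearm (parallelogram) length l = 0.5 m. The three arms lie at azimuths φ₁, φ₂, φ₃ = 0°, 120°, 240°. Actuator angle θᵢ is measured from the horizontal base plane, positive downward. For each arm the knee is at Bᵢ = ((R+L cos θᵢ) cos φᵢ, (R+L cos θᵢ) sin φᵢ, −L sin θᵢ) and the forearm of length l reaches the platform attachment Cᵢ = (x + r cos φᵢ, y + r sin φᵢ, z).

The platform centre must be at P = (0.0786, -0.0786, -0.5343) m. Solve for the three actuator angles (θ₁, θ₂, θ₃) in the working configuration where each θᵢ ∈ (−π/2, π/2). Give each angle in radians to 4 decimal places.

θ₁ = 0.5236, θ₂ = 1.1342, θ₃ = 0.6980

φ1=0.0° → target in arm frame (0.0786, -0.0786)
  A=0.0514, B=-0.5343, C=(l²−L²−A²−y'²−z²)/(2L)=-0.2227
  γ=atan2(-0.5343,0.0514)=-1.4749;  ψ=arccos(-0.4148)=1.9985;  θ1=γ+ψ≈0.5236
rotate P by −φ2: (-0.1074, -0.0288, -0.5343)
  e−x'=0.2374;  (l²−L²−(e−x')²−y'²−z²)/2L = -0.3838
  γ=atan2(-0.5343,0.2374)=-1.1527;  ψ=arccos(-0.6565)=2.2870;  θ2=γ+ψ≈1.1342
rotate P by −φ3: (0.0288, 0.1074, -0.5343)
  e−x'=0.1012;  (l²−L²−(e−x')²−y'²−z²)/2L = -0.2658
  θ3 = atan2(B,A) + arccos(C/0.5438) = 0.6980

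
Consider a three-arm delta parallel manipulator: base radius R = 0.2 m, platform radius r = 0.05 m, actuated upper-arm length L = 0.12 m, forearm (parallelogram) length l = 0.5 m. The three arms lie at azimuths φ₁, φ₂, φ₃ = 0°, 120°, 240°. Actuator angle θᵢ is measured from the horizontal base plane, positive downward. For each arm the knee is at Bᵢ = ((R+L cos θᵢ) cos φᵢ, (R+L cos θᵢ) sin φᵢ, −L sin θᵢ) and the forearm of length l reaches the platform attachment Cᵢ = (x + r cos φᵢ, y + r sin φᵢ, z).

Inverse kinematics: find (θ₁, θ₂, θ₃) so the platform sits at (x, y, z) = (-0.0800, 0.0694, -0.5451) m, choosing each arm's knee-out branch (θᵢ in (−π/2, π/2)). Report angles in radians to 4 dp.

θ₁ = 1.3963, θ₂ = 0.6108, θ₃ = 1.1341

rotate P by −φ1: (-0.0800, 0.0694, -0.5451)
  e−x'=0.2300;  (l²−L²−(e−x')²−y'²−z²)/2L = -0.4969
  θ1 = atan2(B,A) + arccos(C/0.5916) = 1.3963
φ2=120.0° → target in arm frame (0.1001, 0.0346)
  e−x'=0.0499;  (l²−L²−(e−x')²−y'²−z²)/2L = -0.2717
  γ=atan2(-0.5451,0.0499)=-1.4795;  ψ=arccos(-0.4965)=2.0903;  θ2=γ+ψ≈0.6108
φ3=240.0° → target in arm frame (-0.0201, -0.1040)
  e−x'=0.1701;  (l²−L²−(e−x')²−y'²−z²)/2L = -0.4220
  γ=atan2(-0.5451,0.1701)=-1.2683;  ψ=arccos(-0.7390)=2.4024;  θ3=γ+ψ≈1.1341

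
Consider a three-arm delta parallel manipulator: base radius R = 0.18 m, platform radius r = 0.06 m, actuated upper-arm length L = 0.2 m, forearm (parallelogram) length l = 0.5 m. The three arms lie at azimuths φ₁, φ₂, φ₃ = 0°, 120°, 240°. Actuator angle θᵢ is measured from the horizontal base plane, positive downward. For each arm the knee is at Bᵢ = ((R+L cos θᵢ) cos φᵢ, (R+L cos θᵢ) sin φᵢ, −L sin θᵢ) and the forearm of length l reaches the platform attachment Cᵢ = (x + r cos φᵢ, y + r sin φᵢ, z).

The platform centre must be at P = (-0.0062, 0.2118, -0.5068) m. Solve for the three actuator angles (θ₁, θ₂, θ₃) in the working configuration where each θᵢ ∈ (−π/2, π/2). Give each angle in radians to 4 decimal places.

rotate P by −φ1: (-0.0062, 0.2118, -0.5068)
  A=0.1262, B=-0.5068, C=(l²−L²−A²−y'²−z²)/(2L)=-0.2691
  √(A²+B²)=0.5223;  θ1 = -1.3267+2.1120 ≈ 0.7853
φ2=120.0° → target in arm frame (0.1865, -0.1005)
  A=-0.0665, B=-0.5068, C=(l²−L²−A²−y'²−z²)/(2L)=-0.1534
  θ2 = atan2(B,A) + arccos(C/0.5111) = 0.1744
φ3=240.0° → target in arm frame (-0.1803, -0.1113)
  A cos θ + B sin θ = C:  0.3003·cos θ + -0.5068·sin θ = -0.3736
  √(A²+B²)=0.5891;  θ3 = -1.0358+2.2577 ≈ 1.2218

θ₁ = 0.7853, θ₂ = 0.1744, θ₃ = 1.2218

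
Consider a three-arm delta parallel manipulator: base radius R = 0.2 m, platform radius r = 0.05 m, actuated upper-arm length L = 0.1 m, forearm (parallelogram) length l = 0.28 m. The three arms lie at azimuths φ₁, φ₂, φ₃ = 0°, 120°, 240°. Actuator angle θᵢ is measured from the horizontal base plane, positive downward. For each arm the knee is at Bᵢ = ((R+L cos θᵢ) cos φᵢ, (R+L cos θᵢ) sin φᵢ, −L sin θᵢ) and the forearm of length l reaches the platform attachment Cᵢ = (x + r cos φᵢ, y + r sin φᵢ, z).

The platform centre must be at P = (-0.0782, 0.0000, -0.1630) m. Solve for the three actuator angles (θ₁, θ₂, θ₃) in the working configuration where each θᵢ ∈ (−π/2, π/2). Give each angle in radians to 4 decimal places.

arm 1 (φ=0.0°): x'=-0.0782, y'=0.0000
  e−x'=0.2282;  (l²−L²−(e−x')²−y'²−z²)/2L = -0.0512
  θ1 = atan2(B,A) + arccos(C/0.2804) = 1.1342
rotate P by −φ2: (0.0391, 0.0677, -0.1630)
  A=0.1109, B=-0.1630, C=(l²−L²−A²−y'²−z²)/(2L)=0.1247
  √(A²+B²)=0.1971;  θ2 = -0.9734+0.8858 ≈ -0.0876
arm 3 (φ=240.0°): x'=0.0391, y'=-0.0677
  e−x'=0.1109;  (l²−L²−(e−x')²−y'²−z²)/2L = 0.1247
  θ3 = atan2(B,A) + arccos(C/0.1971) = -0.0876

θ₁ = 1.1342, θ₂ = -0.0876, θ₃ = -0.0876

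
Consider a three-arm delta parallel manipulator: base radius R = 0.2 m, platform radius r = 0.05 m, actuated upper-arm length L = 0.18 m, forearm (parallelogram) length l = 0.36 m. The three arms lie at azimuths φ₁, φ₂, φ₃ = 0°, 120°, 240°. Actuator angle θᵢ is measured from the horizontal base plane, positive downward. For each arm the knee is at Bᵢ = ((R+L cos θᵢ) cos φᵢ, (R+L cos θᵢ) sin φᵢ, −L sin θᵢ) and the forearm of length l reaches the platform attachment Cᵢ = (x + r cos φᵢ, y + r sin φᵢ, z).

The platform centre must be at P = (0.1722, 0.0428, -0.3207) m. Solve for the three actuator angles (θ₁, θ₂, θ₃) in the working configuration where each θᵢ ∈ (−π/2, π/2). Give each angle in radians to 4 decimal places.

φ1=0.0° → target in arm frame (0.1722, 0.0428)
  A cos θ + B sin θ = C:  -0.0222·cos θ + -0.3207·sin θ = -0.0221
  θ1 = atan2(B,A) + arccos(C/0.3215) = -0.0002
φ2=120.0° → target in arm frame (-0.0490, -0.1705)
  A cos θ + B sin θ = C:  0.1990·cos θ + -0.3207·sin θ = -0.2065
  θ2 = atan2(B,A) + arccos(C/0.3774) = 1.1344
arm 3 (φ=240.0°): x'=-0.1232, y'=0.1277
  A=0.2732, B=-0.3207, C=(l²−L²−A²−y'²−z²)/(2L)=-0.2683
  √(A²+B²)=0.4213;  θ3 = -0.8653+2.2612 ≈ 1.3959

θ₁ = -0.0002, θ₂ = 1.1344, θ₃ = 1.3959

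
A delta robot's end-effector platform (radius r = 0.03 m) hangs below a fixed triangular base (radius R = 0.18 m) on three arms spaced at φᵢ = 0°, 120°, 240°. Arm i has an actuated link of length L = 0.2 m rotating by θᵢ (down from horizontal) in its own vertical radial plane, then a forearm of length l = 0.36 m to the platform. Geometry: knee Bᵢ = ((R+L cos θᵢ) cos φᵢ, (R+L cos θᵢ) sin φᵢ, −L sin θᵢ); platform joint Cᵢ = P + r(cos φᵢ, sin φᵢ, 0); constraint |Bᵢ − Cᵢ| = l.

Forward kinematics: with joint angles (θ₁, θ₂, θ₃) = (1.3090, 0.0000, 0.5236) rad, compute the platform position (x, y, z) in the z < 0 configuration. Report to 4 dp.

O1 = (0.2018·cos0.0°, 0.2018·sin0.0°, -0.1932) = (0.2018, 0.0000, -0.1932)
arm 2 at φ=120.0°: (R−r)+L cos θ2 = 0.3500;  O2 = (-0.1750, 0.3031, 0.0000)
O3 = (0.3232·cos240.0°, 0.3232·sin240.0°, -0.1000) = (-0.1616, -0.2799, -0.1000)
eliminate P² terms by subtracting sphere 1 from 2 and 3
plane₁₂: -0.7535x+0.6062y+0.3864z = 0.0445
det = 0.8624;  x = -0.0545+0.3818z,  y = 0.0056+-0.1627z
sphere 1 gives Az²+Bz+C=0 with A=1.1723, B=0.1889, C=-0.0266;  B²−4AC=0.1603;  roots -0.2513, 0.0902;  negative root z = -0.2513
x = -0.1504, y = 0.0465

(-0.1504, 0.0465, -0.2513)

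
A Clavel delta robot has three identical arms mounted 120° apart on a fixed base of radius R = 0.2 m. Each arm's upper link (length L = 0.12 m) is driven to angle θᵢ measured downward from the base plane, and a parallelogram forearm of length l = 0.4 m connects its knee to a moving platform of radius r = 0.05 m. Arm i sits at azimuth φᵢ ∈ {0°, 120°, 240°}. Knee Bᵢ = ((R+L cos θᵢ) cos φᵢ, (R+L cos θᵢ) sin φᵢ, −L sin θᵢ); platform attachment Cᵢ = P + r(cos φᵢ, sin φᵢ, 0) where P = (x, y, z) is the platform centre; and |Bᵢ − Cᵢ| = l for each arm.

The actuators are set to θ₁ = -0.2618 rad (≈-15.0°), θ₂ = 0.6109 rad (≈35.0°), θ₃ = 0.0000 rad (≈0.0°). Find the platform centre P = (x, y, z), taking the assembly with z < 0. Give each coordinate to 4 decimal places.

(0.0542, -0.0551, -0.3038)

arm 1 at φ=0.0°: e+L cos θ1 = 0.2659;  O1 = (0.2659, 0.0000, 0.0311)
φ2=120.0°: virtual centre (-0.1241, 0.2150, -0.0688), radius l
φ3=240.0°: virtual centre (-0.1350, -0.2338, 0.0000), radius l
subtract pairs → two planes through P
linear system: -0.7801x+0.4301y = -0.0053−-0.1998z; -0.8018x+-0.4677y = 0.0012−-0.0621z
det = 0.7097;  x = 0.0027+-0.1693z,  y = -0.0073+0.1574z
into |P−O₁|² = l²: 1.0534z² + 0.0247z + -0.0897 = 0;  Δ = 0.3787;  z = -0.3038 or 0.2804 → z<0 root = -0.3038
x = 0.0542, y = -0.0551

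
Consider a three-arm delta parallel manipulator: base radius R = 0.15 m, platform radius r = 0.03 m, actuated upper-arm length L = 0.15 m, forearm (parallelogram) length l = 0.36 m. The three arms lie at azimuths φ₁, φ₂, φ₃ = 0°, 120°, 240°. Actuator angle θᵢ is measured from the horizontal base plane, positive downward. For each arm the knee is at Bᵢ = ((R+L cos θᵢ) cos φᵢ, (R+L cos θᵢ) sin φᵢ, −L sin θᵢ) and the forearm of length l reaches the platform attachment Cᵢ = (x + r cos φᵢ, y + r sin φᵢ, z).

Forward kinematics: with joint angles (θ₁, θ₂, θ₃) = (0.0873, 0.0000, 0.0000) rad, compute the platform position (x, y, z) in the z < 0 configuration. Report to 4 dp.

arm 1 at φ=0.0°: ρ1 = 0.2694;  O1 = (0.2694, 0.0000, -0.0131)
φ2=120.0°: virtual centre (-0.1350, 0.2338, 0.0000), radius l
arm 3 at φ=240.0°: ρ3 = 0.2700;  O3 = (-0.1350, -0.2338, 0.0000)
eliminate P² terms by subtracting sphere 1 from 2 and 3
[-0.8089 0.4677 0.0262]·P = 0.0001;  [-0.8089 -0.4677 0.0262]·P = 0.0001
det = 0.7565;  x = -0.0002+0.0323z,  y = 0.0000+0.0000z
sphere 1 gives Az²+Bz+C=0 with A=1.0010, B=0.0087, C=-0.0567;  B²−4AC=0.2273;  roots -0.2425, 0.2338;  negative root z = -0.2425
x = -0.0080, y = 0.0000

(-0.0080, 0.0000, -0.2425)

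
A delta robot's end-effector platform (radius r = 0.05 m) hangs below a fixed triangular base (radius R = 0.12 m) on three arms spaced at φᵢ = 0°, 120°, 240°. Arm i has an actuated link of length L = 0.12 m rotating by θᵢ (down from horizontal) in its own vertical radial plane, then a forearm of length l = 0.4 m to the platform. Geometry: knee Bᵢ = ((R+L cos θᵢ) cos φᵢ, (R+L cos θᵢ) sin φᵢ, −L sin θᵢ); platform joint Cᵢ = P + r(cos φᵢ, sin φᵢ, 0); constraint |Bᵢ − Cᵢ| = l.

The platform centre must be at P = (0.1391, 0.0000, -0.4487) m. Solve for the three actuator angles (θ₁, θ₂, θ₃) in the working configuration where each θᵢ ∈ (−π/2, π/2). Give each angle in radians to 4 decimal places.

θ₁ = 0.4360, θ₂ = 1.2214, θ₃ = 1.2214

arm 1 (φ=0.0°): x'=0.1391, y'=0.0000
  A=-0.0691, B=-0.4487, C=(l²−L²−A²−y'²−z²)/(2L)=-0.2521
  θ1 = atan2(B,A) + arccos(C/0.4540) = 0.4360
arm 2 (φ=120.0°): x'=-0.0695, y'=-0.1205
  A=0.1395, B=-0.4487, C=(l²−L²−A²−y'²−z²)/(2L)=-0.3738
  γ=atan2(-0.4487,0.1395)=-1.2693;  ψ=arccos(-0.7955)=2.4907;  θ2=γ+ψ≈1.2214
φ3=240.0° → target in arm frame (-0.0696, 0.1205)
  A=0.1396, B=-0.4487, C=(l²−L²−A²−y'²−z²)/(2L)=-0.3738
  √(A²+B²)=0.4699;  θ3 = -1.2693+2.4907 ≈ 1.2214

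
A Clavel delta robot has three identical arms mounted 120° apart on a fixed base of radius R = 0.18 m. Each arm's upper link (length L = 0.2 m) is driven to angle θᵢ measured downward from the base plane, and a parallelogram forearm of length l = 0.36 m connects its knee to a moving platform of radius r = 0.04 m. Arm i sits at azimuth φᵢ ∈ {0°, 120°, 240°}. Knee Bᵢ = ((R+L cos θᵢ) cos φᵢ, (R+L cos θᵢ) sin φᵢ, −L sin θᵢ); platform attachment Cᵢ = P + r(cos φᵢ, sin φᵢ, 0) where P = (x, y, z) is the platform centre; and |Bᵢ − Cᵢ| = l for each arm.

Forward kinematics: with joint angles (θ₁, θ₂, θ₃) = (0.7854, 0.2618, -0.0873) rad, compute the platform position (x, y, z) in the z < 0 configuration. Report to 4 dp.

(-0.0726, -0.0250, -0.2016)

arm 1 at φ=0.0°: (R−r)+L cos θ1 = 0.2814;  O1 = (0.2814, 0.0000, -0.1414)
φ2=120.0°: virtual centre (-0.1666, 0.2885, -0.0518), radius l
arm 3 at φ=240.0°: (R−r)+L cos θ3 = 0.3392;  O3 = (-0.1696, -0.2938, 0.0174)
subtract pairs → two planes through P
plane₁₂: -0.8960x+0.5771y+0.1793z = 0.0145
det = 1.0471;  x = -0.0171+0.2757z,  y = -0.0014+0.1174z
into |P−O₁|² = l²: 1.0898z² + 0.1179z + -0.0205 = 0;  Δ = 0.1033;  z = -0.2016 or 0.0934 → z<0 root = -0.2016
x = -0.0726, y = -0.0250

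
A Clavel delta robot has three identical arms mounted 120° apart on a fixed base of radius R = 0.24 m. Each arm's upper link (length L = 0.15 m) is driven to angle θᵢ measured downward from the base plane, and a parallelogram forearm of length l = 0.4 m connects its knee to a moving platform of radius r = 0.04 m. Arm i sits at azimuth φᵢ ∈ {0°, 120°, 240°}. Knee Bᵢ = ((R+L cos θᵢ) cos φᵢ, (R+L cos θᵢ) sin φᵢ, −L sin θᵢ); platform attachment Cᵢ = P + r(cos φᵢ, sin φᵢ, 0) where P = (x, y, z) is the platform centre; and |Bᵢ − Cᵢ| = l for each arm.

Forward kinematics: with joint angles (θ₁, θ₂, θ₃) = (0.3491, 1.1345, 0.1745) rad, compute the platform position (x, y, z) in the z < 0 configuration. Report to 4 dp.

O1 = (0.3410·cos0.0°, 0.3410·sin0.0°, -0.0513) = (0.3410, 0.0000, -0.0513)
arm 2 at φ=120.0°: e+L cos θ2 = 0.2634;  O2 = (-0.1317, 0.2281, -0.1359)
arm 3 at φ=240.0°: e+L cos θ3 = 0.3477;  O3 = (-0.1739, -0.3011, -0.0260)
eliminate P² terms by subtracting sphere 1 from 2 and 3
linear system: -0.9453x+0.4562y = -0.0310−-0.1693z; -1.0296x+-0.6023y = 0.0027−0.0505z
det = 1.0390;  x = 0.0168+-0.0759z,  y = -0.0332+0.2137z
into |P−O₁|² = l²: 1.0514z² + 0.1377z + -0.0512 = 0;  Δ = 0.2342;  z = -0.2956 or 0.1647 → z<0 root = -0.2956
x = 0.0392, y = -0.0964

(0.0392, -0.0964, -0.2956)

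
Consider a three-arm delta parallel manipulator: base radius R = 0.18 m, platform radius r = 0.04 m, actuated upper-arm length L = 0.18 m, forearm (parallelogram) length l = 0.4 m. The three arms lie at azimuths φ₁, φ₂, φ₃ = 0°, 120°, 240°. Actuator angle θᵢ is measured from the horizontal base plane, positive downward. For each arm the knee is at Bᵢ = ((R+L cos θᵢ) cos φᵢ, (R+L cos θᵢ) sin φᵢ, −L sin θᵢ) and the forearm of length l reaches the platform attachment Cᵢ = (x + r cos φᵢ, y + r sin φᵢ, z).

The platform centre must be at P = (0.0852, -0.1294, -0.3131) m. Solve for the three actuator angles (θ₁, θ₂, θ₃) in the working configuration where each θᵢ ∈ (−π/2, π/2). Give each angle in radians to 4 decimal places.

φ1=0.0° → target in arm frame (0.0852, -0.1294)
  A=0.0548, B=-0.3131, C=(l²−L²−A²−y'²−z²)/(2L)=0.0273
  θ1 = atan2(B,A) + arccos(C/0.3179) = 0.0873
rotate P by −φ2: (-0.1547, -0.0091, -0.3131)
  A=0.2947, B=-0.3131, C=(l²−L²−A²−y'²−z²)/(2L)=-0.1593
  θ2 = atan2(B,A) + arccos(C/0.4300) = 1.1346
rotate P by −φ3: (0.0695, 0.1385, -0.3131)
  A cos θ + B sin θ = C:  0.0705·cos θ + -0.3131·sin θ = 0.0150
  θ3 = atan2(B,A) + arccos(C/0.3209) = 0.1747

θ₁ = 0.0873, θ₂ = 1.1346, θ₃ = 0.1747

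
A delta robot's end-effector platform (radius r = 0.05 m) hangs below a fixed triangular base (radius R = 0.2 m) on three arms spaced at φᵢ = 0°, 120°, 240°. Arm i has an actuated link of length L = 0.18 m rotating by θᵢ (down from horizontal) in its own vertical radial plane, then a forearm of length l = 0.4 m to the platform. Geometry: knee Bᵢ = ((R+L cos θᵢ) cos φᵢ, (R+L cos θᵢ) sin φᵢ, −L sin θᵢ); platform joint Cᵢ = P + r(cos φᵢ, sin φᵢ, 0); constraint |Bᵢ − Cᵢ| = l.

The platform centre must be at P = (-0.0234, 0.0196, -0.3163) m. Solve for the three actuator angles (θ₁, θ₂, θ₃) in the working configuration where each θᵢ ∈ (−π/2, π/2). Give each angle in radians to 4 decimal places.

φ1=0.0° → target in arm frame (-0.0234, 0.0196)
  A=0.1734, B=-0.3163, C=(l²−L²−A²−y'²−z²)/(2L)=-0.0080
  γ=atan2(-0.3163,0.1734)=-1.0693;  ψ=arccos(-0.0223)=1.5931;  θ1=γ+ψ≈0.5238
φ2=120.0° → target in arm frame (0.0287, 0.0105)
  A cos θ + B sin θ = C:  0.1213·cos θ + -0.3163·sin θ = 0.0353
  γ=atan2(-0.3163,0.1213)=-1.2045;  ψ=arccos(0.1043)=1.4663;  θ2=γ+ψ≈0.2617
rotate P by −φ3: (-0.0053, -0.0301, -0.3163)
  e−x'=0.1553;  (l²−L²−(e−x')²−y'²−z²)/2L = 0.0071
  √(A²+B²)=0.3524;  θ3 = -1.1144+1.5508 ≈ 0.4363

θ₁ = 0.5238, θ₂ = 0.2617, θ₃ = 0.4363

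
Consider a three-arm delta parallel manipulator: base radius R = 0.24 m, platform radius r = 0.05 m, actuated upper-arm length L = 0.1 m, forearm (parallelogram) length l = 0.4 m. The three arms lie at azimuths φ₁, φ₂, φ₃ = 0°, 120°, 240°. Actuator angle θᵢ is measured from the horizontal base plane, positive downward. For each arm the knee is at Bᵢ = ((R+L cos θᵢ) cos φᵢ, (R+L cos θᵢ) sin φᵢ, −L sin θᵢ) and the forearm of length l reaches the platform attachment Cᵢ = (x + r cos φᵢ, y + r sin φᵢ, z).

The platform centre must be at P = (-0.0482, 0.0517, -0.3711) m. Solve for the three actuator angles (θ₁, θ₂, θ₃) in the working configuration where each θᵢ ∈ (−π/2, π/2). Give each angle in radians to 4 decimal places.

θ₁ = 1.1344, θ₂ = 0.3493, θ₃ = 0.9604

rotate P by −φ1: (-0.0482, 0.0517, -0.3711)
  A cos θ + B sin θ = C:  0.2382·cos θ + -0.3711·sin θ = -0.2356
  √(A²+B²)=0.4410;  θ1 = -1.0002+2.1345 ≈ 1.1344
φ2=120.0° → target in arm frame (0.0689, 0.0159)
  A=0.1211, B=-0.3711, C=(l²−L²−A²−y'²−z²)/(2L)=-0.0132
  γ=atan2(-0.3711,0.1211)=-1.2553;  ψ=arccos(-0.0338)=1.6046;  θ2=γ+ψ≈0.3493
φ3=240.0° → target in arm frame (-0.0207, -0.0676)
  A cos θ + B sin θ = C:  0.2107·cos θ + -0.3711·sin θ = -0.1833
  √(A²+B²)=0.4267;  θ3 = -1.0545+2.0149 ≈ 0.9604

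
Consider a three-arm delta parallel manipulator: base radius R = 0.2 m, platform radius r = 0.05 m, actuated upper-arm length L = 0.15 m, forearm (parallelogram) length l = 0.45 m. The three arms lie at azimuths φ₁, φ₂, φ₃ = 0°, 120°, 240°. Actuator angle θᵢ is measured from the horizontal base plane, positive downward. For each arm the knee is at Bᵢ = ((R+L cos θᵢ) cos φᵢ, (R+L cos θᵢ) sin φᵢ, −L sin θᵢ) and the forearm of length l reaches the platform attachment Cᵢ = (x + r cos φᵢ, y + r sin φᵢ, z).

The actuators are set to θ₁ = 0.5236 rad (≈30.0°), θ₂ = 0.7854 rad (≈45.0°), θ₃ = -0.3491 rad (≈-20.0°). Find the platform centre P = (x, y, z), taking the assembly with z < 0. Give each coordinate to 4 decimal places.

φ1=0.0°: virtual centre (0.2799, 0.0000, -0.0750), radius l
φ2=120.0°: virtual centre (-0.1280, 0.2218, -0.1061), radius l
arm 3 at φ=240.0°: ρ3 = 0.2910;  S3 = (-0.1455, -0.2520, 0.0513)
|S₂|²−|S₁|² = -0.0072;  |S₃|²−|S₁|² = 0.0033
[-0.8159 0.4435 -0.0621]·P = -0.0072;  [-0.8508 -0.5039 0.2526]·P = 0.0033
det = 0.7885;  x = 0.0027+0.1024z,  y = -0.0111+0.3284z
quadratic in z: (1.1183)z²+(0.0859)z+(-0.1199)=0, √Δ=0.7374 → z ∈ {-0.3681, 0.2913}; z = -0.3681 (taking z<0)
x = -0.0350, y = -0.1320

(-0.0350, -0.1320, -0.3681)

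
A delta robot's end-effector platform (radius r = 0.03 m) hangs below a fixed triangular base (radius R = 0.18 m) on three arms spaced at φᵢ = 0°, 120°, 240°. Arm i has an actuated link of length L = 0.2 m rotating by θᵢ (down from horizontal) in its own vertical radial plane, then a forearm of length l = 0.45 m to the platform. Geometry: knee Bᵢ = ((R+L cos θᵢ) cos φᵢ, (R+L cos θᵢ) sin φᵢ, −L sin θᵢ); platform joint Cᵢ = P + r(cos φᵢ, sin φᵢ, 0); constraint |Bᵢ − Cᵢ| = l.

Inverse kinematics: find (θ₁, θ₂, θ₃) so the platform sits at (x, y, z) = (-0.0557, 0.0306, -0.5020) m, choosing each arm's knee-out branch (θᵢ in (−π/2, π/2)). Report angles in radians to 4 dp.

arm 1 (φ=0.0°): x'=-0.0557, y'=0.0306
  A=0.2057, B=-0.5020, C=(l²−L²−A²−y'²−z²)/(2L)=-0.3319
  θ1 = atan2(B,A) + arccos(C/0.5425) = 1.0472
rotate P by −φ2: (0.0544, 0.0329, -0.5020)
  A cos θ + B sin θ = C:  0.0956·cos θ + -0.5020·sin θ = -0.2493
  γ=atan2(-0.5020,0.0956)=-1.3825;  ψ=arccos(-0.4879)=2.0805;  θ2=γ+ψ≈0.6980
φ3=240.0° → target in arm frame (0.0013, -0.0635)
  A=0.1487, B=-0.5020, C=(l²−L²−A²−y'²−z²)/(2L)=-0.2891
  √(A²+B²)=0.5235;  θ3 = -1.2829+2.1558 ≈ 0.8729

θ₁ = 1.0472, θ₂ = 0.6980, θ₃ = 0.8729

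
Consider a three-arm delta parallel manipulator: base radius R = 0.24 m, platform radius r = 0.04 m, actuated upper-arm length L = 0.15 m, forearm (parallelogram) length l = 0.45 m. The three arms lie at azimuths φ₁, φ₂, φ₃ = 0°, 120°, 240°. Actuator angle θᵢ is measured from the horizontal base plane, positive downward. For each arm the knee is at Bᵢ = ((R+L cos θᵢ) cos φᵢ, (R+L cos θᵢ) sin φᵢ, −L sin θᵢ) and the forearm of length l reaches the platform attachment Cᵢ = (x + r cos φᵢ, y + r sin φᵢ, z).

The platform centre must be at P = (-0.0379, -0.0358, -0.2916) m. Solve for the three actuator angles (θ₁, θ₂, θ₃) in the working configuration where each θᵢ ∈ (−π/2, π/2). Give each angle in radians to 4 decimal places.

θ₁ = 0.3496, θ₂ = 0.1748, θ₃ = -0.3493

φ1=0.0° → target in arm frame (-0.0379, -0.0358)
  A cos θ + B sin θ = C:  0.2379·cos θ + -0.2916·sin θ = 0.1236
  √(A²+B²)=0.3763;  θ1 = -0.8865+1.2360 ≈ 0.3496
rotate P by −φ2: (-0.0121, 0.0507, -0.2916)
  e−x'=0.2121;  (l²−L²−(e−x')²−y'²−z²)/2L = 0.1581
  γ=atan2(-0.2916,0.2121)=-0.9420;  ψ=arccos(0.4385)=1.1169;  θ2=γ+ψ≈0.1748
arm 3 (φ=240.0°): x'=0.0500, y'=-0.0149
  e−x'=0.1500;  (l²−L²−(e−x')²−y'²−z²)/2L = 0.2408
  θ3 = atan2(B,A) + arccos(C/0.3279) = -0.3493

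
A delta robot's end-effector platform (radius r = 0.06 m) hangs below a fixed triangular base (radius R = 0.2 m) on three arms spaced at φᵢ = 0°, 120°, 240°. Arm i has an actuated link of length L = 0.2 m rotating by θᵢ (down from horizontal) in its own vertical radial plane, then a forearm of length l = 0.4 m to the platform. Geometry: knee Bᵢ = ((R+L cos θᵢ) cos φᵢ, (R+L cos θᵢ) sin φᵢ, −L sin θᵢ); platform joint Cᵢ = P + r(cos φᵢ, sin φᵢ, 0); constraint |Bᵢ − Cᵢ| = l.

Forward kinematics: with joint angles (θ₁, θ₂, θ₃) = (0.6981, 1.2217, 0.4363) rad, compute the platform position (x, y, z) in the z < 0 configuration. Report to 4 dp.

(0.0314, -0.1290, -0.4021)

φ1=0.0°: virtual centre (0.2932, 0.0000, -0.1286), radius l
O2 = (0.2084·cos120.0°, 0.2084·sin120.0°, -0.1879) = (-0.1042, 0.1805, -0.1879)
arm 3 at φ=240.0°: e+L cos θ3 = 0.3213;  O3 = (-0.1606, -0.2782, -0.0845)
|O₂|²−|O₁|² = -0.0237;  |O₃|²−|O₁|² = 0.0079
linear system: -0.7948x+0.3610y = -0.0237−-0.1188z; -0.9077x+-0.5564y = 0.0079−0.0881z
Cramer: x(z) = 0.0135-0.0445z;  y(z) = -0.0361+0.2309z
quadratic in z: (1.0553)z²+(0.2654)z+(-0.0639)=0, √Δ=0.5833 → z ∈ {-0.4021, 0.1506}; z = -0.4021 (taking z<0)
x = 0.0314, y = -0.1290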